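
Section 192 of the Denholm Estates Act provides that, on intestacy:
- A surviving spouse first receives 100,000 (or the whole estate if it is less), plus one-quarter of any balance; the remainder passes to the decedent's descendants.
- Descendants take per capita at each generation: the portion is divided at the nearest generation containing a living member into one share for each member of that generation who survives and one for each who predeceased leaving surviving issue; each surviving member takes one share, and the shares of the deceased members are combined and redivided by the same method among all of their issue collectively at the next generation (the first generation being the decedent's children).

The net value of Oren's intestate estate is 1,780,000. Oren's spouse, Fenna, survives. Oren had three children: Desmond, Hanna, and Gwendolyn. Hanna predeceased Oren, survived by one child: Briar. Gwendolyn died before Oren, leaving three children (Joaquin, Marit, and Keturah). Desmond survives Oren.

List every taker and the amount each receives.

Fenna: 520,000; Desmond: 420,000; Briar: 210,000; Joaquin: 210,000; Marit: 210,000; Keturah: 210,000

Fenna first takes 100,000, leaving a balance of 1,680,000. Fenna then takes one-quarter of the balance (420,000), for a total of 520,000. The remaining 1,260,000 passes to the descendants.
The descendants' portion (1,260,000) is divided at the children's generation into 3 shares of 420,000. Desmond takes 420,000. The 2 shares of the deceased (Hanna and Gwendolyn) are combined into a pool of 840,000.
That pool (840,000) is divided at the grandchildren's generation equally among Briar, Joaquin, Marit, and Keturah: 210,000 each.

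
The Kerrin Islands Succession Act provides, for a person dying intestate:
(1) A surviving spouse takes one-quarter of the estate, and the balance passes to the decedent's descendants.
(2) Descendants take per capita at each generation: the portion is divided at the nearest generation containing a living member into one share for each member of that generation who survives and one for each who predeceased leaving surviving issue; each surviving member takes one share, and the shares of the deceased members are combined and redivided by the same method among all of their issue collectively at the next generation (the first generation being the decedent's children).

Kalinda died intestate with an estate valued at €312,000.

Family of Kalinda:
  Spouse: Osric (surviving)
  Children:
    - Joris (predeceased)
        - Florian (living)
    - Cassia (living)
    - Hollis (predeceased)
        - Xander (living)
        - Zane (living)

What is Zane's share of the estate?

Osric takes one-quarter of €312,000 = €78,000. The remaining €234,000 passes to the descendants.
The descendants' portion (€234,000) is divided at the children's generation into 3 shares of €78,000. Cassia takes €78,000. The 2 shares of the deceased (Joris and Hollis) are combined into a pool of €156,000.
That pool (€156,000) is divided at the grandchildren's generation equally among Florian, Xander, and Zane: €52,000 each.

Zane receives €52,000.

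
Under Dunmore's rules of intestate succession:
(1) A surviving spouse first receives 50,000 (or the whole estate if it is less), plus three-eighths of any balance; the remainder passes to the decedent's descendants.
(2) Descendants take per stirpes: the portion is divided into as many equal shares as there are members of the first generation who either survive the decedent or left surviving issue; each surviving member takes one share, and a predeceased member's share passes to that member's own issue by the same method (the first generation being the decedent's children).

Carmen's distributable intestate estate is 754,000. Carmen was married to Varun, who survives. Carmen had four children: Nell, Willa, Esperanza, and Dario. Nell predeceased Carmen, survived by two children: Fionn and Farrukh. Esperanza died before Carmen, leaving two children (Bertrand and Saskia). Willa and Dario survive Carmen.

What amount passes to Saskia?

Saskia receives 55,000.

Varun first takes 50,000, leaving a balance of 704,000. Varun then takes three-eighths of the balance (264,000), for a total of 314,000. The remaining 440,000 passes to the descendants.
The descendants' portion (440,000) is divided into 4 shares of 110,000: Willa and Dario each take 110,000; Nell's 110,000 share passes to Nell's issue; Esperanza's 110,000 share passes to Esperanza's issue.
Nell's share (110,000) is divided into 2 shares of 55,000: Fionn and Farrukh each take 55,000.
Esperanza's share (110,000) is divided into 2 shares of 55,000: Bertrand and Saskia each take 55,000.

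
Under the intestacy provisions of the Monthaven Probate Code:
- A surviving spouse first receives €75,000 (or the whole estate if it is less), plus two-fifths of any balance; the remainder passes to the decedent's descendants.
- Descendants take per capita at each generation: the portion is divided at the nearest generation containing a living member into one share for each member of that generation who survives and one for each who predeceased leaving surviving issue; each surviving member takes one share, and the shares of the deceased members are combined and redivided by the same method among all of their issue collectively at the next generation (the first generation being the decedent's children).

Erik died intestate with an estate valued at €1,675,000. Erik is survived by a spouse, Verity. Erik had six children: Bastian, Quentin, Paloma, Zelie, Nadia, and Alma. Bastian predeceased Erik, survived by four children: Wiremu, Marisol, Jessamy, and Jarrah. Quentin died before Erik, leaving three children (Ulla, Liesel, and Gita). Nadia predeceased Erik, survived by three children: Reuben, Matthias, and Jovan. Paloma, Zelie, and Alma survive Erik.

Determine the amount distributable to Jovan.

Jovan receives €48,000.

Verity first takes €75,000, leaving a balance of €1,600,000. Verity then takes two-fifths of the balance (€640,000), for a total of €715,000. The remaining €960,000 passes to the descendants.
The descendants' portion (€960,000) is divided at the children's generation into 6 shares of €160,000. Paloma, Zelie, and Alma each take €160,000. The 3 shares of the deceased (Bastian, Quentin, and Nadia) are combined into a pool of €480,000.
That pool (€480,000) is divided at the grandchildren's generation equally among Wiremu, Marisol, Jessamy, Jarrah, Ulla, Liesel, Gita, Reuben, Matthias, and Jovan: €48,000 each.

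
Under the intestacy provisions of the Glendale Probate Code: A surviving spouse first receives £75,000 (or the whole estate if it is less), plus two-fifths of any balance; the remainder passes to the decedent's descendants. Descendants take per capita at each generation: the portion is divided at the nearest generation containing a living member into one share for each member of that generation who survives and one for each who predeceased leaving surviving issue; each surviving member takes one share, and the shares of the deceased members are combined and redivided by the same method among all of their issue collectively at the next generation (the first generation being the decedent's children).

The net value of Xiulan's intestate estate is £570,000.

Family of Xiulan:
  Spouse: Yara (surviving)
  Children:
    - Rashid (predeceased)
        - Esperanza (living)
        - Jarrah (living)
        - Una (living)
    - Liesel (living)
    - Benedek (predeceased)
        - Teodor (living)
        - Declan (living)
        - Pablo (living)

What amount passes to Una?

Yara first takes £75,000, leaving a balance of £495,000. Yara then takes two-fifths of the balance (£198,000), for a total of £273,000. The remaining £297,000 passes to the descendants.
The descendants' portion (£297,000) is divided at the children's generation into 3 shares of £99,000. Liesel takes £99,000. The 2 shares of the deceased (Rashid and Benedek) are combined into a pool of £198,000.
That pool (£198,000) is divided at the grandchildren's generation equally among Esperanza, Jarrah, Una, Teodor, Declan, and Pablo: £33,000 each.

Una receives £33,000.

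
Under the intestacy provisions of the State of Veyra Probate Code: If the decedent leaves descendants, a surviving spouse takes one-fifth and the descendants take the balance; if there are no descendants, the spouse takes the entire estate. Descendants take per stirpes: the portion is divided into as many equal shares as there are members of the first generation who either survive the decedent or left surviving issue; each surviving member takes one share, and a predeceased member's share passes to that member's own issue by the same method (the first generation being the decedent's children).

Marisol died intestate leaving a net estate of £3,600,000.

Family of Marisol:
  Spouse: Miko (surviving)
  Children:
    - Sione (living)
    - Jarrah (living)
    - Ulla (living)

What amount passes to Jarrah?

Miko takes one-fifth of £3,600,000 = £720,000. The remaining £2,880,000 passes to the descendants.
The descendants' portion (£2,880,000) is divided into 3 shares of £960,000: Sione, Jarrah, and Ulla each take £960,000.

Jarrah receives £960,000.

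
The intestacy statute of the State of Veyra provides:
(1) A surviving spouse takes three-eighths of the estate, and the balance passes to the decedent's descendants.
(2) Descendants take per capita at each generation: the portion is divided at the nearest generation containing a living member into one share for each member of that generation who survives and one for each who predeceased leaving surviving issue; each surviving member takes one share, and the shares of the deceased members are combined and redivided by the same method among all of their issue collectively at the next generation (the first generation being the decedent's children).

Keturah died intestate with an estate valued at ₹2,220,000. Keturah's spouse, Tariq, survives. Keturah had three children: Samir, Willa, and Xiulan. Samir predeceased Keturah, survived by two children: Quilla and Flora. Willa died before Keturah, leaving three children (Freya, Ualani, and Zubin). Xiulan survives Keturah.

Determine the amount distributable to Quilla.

Quilla receives ₹185,000.

Tariq takes three-eighths of ₹2,220,000 = ₹832,500. The remaining ₹1,387,500 passes to the descendants.
The descendants' portion (₹1,387,500) is divided at the children's generation into 3 shares of ₹462,500. Xiulan takes ₹462,500. The 2 shares of the deceased (Samir and Willa) are combined into a pool of ₹925,000.
That pool (₹925,000) is divided at the grandchildren's generation equally among Quilla, Flora, Freya, Ualani, and Zubin: ₹185,000 each.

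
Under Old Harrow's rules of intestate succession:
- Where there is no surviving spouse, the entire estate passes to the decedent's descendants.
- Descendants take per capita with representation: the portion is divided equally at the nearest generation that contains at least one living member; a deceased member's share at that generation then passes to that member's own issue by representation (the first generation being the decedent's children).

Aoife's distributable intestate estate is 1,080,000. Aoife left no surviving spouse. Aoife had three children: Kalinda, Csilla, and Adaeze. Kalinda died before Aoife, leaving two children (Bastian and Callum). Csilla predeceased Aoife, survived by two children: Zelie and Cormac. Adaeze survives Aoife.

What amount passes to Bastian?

Bastian receives 180,000.

The entire 1,080,000 passes to the descendants.
That amount (1,080,000) is divided into 3 shares of 360,000: Adaeze takes 360,000; Kalinda's 360,000 share passes to Kalinda's issue; Csilla's 360,000 share passes to Csilla's issue.
Kalinda's share (360,000) is divided into 2 shares of 180,000: Bastian and Callum each take 180,000.
Csilla's share (360,000) is divided into 2 shares of 180,000: Zelie and Cormac each take 180,000.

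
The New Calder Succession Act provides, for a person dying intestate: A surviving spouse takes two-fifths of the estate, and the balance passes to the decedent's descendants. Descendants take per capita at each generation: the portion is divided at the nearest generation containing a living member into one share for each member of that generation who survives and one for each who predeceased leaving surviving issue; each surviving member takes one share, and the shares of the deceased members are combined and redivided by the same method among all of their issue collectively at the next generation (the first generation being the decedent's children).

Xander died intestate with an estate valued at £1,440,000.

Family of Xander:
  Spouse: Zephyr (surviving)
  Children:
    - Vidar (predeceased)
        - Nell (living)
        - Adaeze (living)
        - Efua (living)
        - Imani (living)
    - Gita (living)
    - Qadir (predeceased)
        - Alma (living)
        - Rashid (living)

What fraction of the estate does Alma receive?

Alma receives 1/15 of the estate.

Zephyr takes two-fifths of £1,440,000 = £576,000. The remaining £864,000 passes to the descendants.
The descendants' portion (£864,000) is divided at the children's generation into 3 shares of £288,000. Gita takes £288,000. The 2 shares of the deceased (Vidar and Qadir) are combined into a pool of £576,000.
That pool (£576,000) is divided at the grandchildren's generation equally among Nell, Adaeze, Efua, Imani, Alma, and Rashid: £96,000 each.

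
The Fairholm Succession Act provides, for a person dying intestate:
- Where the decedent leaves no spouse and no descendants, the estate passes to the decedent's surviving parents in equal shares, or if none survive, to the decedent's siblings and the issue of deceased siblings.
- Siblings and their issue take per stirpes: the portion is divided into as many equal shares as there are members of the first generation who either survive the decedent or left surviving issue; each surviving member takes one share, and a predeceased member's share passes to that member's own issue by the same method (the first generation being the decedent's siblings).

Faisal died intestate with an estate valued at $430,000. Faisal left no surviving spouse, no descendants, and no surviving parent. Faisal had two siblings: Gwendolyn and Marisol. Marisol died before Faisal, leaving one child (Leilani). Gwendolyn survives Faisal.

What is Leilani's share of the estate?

The entire $430,000 passes to the siblings and their issue.
That amount ($430,000) is divided into 2 shares of $215,000: Gwendolyn takes $215,000; Marisol's $215,000 share passes to Marisol's issue.
Marisol's share ($215,000) passes entirely to Leilani.

Leilani receives $215,000.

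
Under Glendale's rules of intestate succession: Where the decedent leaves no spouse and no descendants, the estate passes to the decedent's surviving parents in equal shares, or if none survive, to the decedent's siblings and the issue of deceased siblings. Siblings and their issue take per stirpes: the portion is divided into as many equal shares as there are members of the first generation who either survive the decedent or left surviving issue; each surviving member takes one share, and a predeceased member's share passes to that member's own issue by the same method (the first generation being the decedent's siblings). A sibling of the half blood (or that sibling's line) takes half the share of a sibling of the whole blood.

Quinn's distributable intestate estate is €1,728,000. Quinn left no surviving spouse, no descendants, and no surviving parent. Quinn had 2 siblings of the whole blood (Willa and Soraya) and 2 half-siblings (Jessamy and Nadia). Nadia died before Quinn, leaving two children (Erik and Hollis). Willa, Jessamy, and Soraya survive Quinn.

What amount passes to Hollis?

Hollis receives €144,000.

The entire €1,728,000 passes to the siblings and their issue.
Counting each half-blood sibling's line as half a unit, there are 3 units in €1,728,000, so one unit is €576,000. Whole-blood lines (Willa and Soraya) take €576,000 each; half-blood lines (Jessamy and Nadia) take €288,000 each.
Nadia's share (€288,000) is divided into 2 shares of €144,000: Erik and Hollis each take €144,000.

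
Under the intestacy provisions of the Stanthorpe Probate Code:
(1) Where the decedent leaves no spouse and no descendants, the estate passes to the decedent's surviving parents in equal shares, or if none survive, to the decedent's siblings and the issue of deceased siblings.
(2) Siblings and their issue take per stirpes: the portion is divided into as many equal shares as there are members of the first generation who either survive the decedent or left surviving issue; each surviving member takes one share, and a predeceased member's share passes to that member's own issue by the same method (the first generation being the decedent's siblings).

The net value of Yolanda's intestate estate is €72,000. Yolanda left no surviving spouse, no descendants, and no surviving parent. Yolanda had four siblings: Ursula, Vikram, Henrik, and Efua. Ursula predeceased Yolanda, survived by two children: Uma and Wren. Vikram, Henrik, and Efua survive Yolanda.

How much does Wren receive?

The entire €72,000 passes to the siblings and their issue.
That amount (€72,000) is divided into 4 shares of €18,000: Vikram, Henrik, and Efua each take €18,000; Ursula's €18,000 share passes to Ursula's issue.
Ursula's share (€18,000) is divided into 2 shares of €9,000: Uma and Wren each take €9,000.

Wren receives €9,000.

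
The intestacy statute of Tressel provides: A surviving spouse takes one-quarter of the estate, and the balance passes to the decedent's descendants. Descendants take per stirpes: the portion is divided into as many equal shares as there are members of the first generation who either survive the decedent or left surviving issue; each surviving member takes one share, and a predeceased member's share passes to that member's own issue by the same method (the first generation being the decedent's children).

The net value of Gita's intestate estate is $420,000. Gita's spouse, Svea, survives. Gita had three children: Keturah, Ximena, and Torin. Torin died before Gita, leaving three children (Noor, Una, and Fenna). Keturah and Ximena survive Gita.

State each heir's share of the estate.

Svea: $105,000; Keturah: $105,000; Ximena: $105,000; Noor: $35,000; Una: $35,000; Fenna: $35,000

Svea takes one-quarter of $420,000 = $105,000. The remaining $315,000 passes to the descendants.
The descendants' portion ($315,000) is divided into 3 shares of $105,000: Keturah and Ximena each take $105,000; Torin's $105,000 share passes to Torin's issue.
Torin's share ($105,000) is divided into 3 shares of $35,000: Noor, Una, and Fenna each take $35,000.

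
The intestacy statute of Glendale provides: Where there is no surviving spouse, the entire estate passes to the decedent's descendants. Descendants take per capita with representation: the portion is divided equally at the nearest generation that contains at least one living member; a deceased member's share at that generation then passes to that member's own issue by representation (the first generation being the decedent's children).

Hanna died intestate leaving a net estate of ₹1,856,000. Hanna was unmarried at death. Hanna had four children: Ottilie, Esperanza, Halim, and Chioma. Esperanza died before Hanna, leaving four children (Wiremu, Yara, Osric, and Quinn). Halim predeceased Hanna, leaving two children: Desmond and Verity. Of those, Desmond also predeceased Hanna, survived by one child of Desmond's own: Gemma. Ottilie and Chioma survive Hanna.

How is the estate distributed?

The entire ₹1,856,000 passes to the descendants.
That amount (₹1,856,000) is divided into 4 shares of ₹464,000: Ottilie and Chioma each take ₹464,000; Esperanza's ₹464,000 share passes to Esperanza's issue; Halim's ₹464,000 share passes to Halim's issue.
Esperanza's share (₹464,000) is divided into 4 shares of ₹116,000: Wiremu, Yara, Osric, and Quinn each take ₹116,000.
Halim's share (₹464,000) is divided into 2 shares of ₹232,000: Verity takes ₹232,000; Desmond's ₹232,000 share passes to Desmond's issue.
Desmond's share (₹232,000) passes entirely to Gemma.

Ottilie: ₹464,000; Wiremu: ₹116,000; Yara: ₹116,000; Osric: ₹116,000; Quinn: ₹116,000; Gemma: ₹232,000; Verity: ₹232,000; Chioma: ₹464,000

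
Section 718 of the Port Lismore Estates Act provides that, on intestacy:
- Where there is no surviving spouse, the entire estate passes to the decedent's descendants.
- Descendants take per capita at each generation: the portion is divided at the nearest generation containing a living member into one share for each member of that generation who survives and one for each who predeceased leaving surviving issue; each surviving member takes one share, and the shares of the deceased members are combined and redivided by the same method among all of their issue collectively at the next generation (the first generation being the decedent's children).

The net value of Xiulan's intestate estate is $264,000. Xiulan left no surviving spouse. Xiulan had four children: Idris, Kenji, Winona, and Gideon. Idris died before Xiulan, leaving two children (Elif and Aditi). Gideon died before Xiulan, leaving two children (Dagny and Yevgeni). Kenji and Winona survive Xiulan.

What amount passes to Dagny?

The entire $264,000 passes to the descendants.
That amount ($264,000) is divided at the children's generation into 4 shares of $66,000. Kenji and Winona each take $66,000. The 2 shares of the deceased (Idris and Gideon) are combined into a pool of $132,000.
That pool ($132,000) is divided at the grandchildren's generation equally among Elif, Aditi, Dagny, and Yevgeni: $33,000 each.

Dagny receives $33,000.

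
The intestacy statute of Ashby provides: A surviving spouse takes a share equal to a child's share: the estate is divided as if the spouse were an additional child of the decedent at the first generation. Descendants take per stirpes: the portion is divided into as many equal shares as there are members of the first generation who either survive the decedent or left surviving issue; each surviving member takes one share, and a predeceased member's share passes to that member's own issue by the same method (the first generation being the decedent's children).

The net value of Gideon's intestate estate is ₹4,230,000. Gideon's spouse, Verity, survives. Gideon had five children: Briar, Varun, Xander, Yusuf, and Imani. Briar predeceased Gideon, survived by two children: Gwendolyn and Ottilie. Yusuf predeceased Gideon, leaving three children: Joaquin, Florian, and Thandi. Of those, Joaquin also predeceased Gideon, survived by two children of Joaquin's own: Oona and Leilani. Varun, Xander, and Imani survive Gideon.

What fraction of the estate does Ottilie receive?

Ottilie receives 1/12 of the estate.

The spouse counts as an additional share at the children's level, so there are 6 primary shares of ₹705,000. Verity takes one such share (₹705,000).
The children's combined portion (₹3,525,000) is divided into 5 shares of ₹705,000: Varun, Xander, and Imani each take ₹705,000; Briar's ₹705,000 share passes to Briar's issue; Yusuf's ₹705,000 share passes to Yusuf's issue.
Briar's share (₹705,000) is divided into 2 shares of ₹352,500: Gwendolyn and Ottilie each take ₹352,500.
Yusuf's share (₹705,000) is divided into 3 shares of ₹235,000: Florian and Thandi each take ₹235,000; Joaquin's ₹235,000 share passes to Joaquin's issue.
Joaquin's share (₹235,000) is divided into 2 shares of ₹117,500: Oona and Leilani each take ₹117,500.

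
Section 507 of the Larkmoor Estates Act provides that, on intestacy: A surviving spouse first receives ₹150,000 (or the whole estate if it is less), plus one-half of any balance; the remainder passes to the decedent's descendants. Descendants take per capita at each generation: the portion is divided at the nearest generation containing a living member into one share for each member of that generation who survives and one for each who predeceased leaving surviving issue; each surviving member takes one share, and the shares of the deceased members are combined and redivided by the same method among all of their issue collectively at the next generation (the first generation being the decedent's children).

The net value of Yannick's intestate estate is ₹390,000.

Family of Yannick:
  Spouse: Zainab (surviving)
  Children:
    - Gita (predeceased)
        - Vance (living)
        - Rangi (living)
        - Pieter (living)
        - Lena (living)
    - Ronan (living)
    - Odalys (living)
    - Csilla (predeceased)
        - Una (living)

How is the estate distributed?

Zainab first takes ₹150,000, leaving a balance of ₹240,000. Zainab then takes one-half of the balance (₹120,000), for a total of ₹270,000. The remaining ₹120,000 passes to the descendants.
The descendants' portion (₹120,000) is divided at the children's generation into 4 shares of ₹30,000. Ronan and Odalys each take ₹30,000. The 2 shares of the deceased (Gita and Csilla) are combined into a pool of ₹60,000.
That pool (₹60,000) is divided at the grandchildren's generation equally among Vance, Rangi, Pieter, Lena, and Una: ₹12,000 each.

Zainab: ₹270,000; Vance: ₹12,000; Rangi: ₹12,000; Pieter: ₹12,000; Lena: ₹12,000; Ronan: ₹30,000; Odalys: ₹30,000; Una: ₹12,000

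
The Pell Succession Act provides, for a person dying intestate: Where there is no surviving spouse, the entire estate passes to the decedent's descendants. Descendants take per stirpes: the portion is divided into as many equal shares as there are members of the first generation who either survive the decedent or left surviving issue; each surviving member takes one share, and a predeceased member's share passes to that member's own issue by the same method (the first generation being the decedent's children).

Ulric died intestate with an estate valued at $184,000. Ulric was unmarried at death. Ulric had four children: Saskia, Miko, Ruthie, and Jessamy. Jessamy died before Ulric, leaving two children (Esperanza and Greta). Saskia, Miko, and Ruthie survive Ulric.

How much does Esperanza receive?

Esperanza receives $23,000.

The entire $184,000 passes to the descendants.
That amount ($184,000) is divided into 4 shares of $46,000: Saskia, Miko, and Ruthie each take $46,000; Jessamy's $46,000 share passes to Jessamy's issue.
Jessamy's share ($46,000) is divided into 2 shares of $23,000: Esperanza and Greta each take $23,000.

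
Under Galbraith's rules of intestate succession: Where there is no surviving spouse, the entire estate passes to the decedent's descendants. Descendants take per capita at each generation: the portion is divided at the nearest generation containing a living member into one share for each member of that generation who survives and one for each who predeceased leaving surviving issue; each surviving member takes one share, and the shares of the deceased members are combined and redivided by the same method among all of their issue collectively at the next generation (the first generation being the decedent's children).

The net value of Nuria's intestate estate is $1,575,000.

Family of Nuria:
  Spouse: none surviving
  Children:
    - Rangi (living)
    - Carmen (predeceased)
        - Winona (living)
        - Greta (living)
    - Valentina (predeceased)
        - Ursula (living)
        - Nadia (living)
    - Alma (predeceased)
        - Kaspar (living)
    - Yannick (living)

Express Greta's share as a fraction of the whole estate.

Greta receives 3/25 of the estate.

The entire $1,575,000 passes to the descendants.
That amount ($1,575,000) is divided at the children's generation into 5 shares of $315,000. Rangi and Yannick each take $315,000. The 3 shares of the deceased (Carmen, Valentina, and Alma) are combined into a pool of $945,000.
That pool ($945,000) is divided at the grandchildren's generation equally among Winona, Greta, Ursula, Nadia, and Kaspar: $189,000 each.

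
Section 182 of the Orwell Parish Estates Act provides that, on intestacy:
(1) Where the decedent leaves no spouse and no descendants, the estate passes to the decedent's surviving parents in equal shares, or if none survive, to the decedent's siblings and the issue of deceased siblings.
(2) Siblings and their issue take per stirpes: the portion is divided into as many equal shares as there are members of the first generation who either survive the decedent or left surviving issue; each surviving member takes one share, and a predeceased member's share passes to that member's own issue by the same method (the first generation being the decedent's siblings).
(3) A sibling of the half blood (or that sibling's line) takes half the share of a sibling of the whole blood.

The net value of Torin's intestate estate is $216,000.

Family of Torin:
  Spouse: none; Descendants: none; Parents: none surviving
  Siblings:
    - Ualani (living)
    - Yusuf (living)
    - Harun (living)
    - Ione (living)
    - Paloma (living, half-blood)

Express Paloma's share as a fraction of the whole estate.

The entire $216,000 passes to the siblings and their issue.
Counting each half-blood sibling's line as half a unit, there are 9/2 units in $216,000, so one unit is $48,000. Whole-blood lines (Ualani, Yusuf, Harun, and Ione) take $48,000 each; half-blood lines (Paloma) take $24,000 each.

Paloma receives 1/9 of the estate.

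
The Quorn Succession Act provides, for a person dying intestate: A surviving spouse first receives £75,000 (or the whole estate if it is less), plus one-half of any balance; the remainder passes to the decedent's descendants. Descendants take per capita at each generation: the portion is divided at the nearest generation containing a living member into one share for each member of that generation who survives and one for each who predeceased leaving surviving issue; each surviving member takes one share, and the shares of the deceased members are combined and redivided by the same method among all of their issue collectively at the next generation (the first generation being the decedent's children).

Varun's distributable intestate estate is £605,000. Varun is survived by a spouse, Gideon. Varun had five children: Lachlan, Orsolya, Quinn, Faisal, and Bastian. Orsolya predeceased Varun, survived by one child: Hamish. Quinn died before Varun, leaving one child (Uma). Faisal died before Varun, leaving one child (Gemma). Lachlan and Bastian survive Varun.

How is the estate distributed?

Gideon: £340,000; Lachlan: £53,000; Hamish: £53,000; Uma: £53,000; Gemma: £53,000; Bastian: £53,000

Gideon first takes £75,000, leaving a balance of £530,000. Gideon then takes one-half of the balance (£265,000), for a total of £340,000. The remaining £265,000 passes to the descendants.
The descendants' portion (£265,000) is divided at the children's generation into 5 shares of £53,000. Lachlan and Bastian each take £53,000. The 3 shares of the deceased (Orsolya, Quinn, and Faisal) are combined into a pool of £159,000.
That pool (£159,000) is divided at the grandchildren's generation equally among Hamish, Uma, and Gemma: £53,000 each.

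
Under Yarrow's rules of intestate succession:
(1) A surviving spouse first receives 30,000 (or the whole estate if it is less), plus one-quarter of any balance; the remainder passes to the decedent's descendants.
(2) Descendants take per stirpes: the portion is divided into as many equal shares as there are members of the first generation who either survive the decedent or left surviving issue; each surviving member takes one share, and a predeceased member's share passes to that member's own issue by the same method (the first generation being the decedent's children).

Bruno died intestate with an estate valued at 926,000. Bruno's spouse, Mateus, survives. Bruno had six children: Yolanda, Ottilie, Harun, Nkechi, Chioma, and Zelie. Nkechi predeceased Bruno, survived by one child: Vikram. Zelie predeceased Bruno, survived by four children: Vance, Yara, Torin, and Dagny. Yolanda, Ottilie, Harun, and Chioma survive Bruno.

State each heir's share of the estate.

Mateus first takes 30,000, leaving a balance of 896,000. Mateus then takes one-quarter of the balance (224,000), for a total of 254,000. The remaining 672,000 passes to the descendants.
The descendants' portion (672,000) is divided into 6 shares of 112,000: Yolanda, Ottilie, Harun, and Chioma each take 112,000; Nkechi's 112,000 share passes to Nkechi's issue; Zelie's 112,000 share passes to Zelie's issue.
Nkechi's share (112,000) passes entirely to Vikram.
Zelie's share (112,000) is divided into 4 shares of 28,000: Vance, Yara, Torin, and Dagny each take 28,000.

Mateus: 254,000; Yolanda: 112,000; Ottilie: 112,000; Harun: 112,000; Vikram: 112,000; Chioma: 112,000; Vance: 28,000; Yara: 28,000; Torin: 28,000; Dagny: 28,000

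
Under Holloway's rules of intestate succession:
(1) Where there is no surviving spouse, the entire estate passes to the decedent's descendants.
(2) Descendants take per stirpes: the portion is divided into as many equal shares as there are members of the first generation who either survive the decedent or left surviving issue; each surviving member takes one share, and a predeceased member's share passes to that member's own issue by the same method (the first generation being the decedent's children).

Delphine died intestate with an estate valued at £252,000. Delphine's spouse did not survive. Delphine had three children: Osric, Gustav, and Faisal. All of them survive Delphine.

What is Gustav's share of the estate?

The entire £252,000 passes to the descendants.
That amount (£252,000) is divided into 3 shares of £84,000: Osric, Gustav, and Faisal each take £84,000.

Gustav receives £84,000.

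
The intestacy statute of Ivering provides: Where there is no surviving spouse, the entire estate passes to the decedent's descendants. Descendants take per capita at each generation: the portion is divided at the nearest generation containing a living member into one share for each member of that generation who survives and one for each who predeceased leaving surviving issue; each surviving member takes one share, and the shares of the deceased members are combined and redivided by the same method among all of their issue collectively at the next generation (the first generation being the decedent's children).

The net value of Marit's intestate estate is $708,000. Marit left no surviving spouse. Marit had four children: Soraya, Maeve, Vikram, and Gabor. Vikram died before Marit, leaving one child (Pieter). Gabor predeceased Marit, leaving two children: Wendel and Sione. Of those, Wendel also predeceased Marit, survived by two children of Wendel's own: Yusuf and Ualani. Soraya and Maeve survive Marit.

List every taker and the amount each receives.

The entire $708,000 passes to the descendants.
That amount ($708,000) is divided at the children's generation into 4 shares of $177,000. Soraya and Maeve each take $177,000. The 2 shares of the deceased (Vikram and Gabor) are combined into a pool of $354,000.
That pool ($354,000) is divided at the grandchildren's generation into 3 shares of $118,000. Pieter and Sione each take $118,000. The remaining share for the deceased Wendel ($118,000) is carried to the next generation.
That pool ($118,000) is divided at the great-grandchildren's generation equally among Yusuf and Ualani: $59,000 each.

Soraya: $177,000; Maeve: $177,000; Pieter: $118,000; Yusuf: $59,000; Ualani: $59,000; Sione: $118,000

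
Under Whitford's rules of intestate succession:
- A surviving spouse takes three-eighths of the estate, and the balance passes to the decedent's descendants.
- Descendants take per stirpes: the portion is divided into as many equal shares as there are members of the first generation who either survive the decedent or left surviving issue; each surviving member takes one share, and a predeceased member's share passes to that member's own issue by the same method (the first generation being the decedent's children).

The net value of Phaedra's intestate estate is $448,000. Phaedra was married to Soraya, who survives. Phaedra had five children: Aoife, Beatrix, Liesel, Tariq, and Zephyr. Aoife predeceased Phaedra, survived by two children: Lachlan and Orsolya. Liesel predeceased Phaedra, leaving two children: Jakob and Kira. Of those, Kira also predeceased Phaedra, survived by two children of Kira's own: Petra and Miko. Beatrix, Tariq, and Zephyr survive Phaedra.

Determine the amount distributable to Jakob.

Soraya takes three-eighths of $448,000 = $168,000. The remaining $280,000 passes to the descendants.
The descendants' portion ($280,000) is divided into 5 shares of $56,000: Beatrix, Tariq, and Zephyr each take $56,000; Aoife's $56,000 share passes to Aoife's issue; Liesel's $56,000 share passes to Liesel's issue.
Aoife's share ($56,000) is divided into 2 shares of $28,000: Lachlan and Orsolya each take $28,000.
Liesel's share ($56,000) is divided into 2 shares of $28,000: Jakob takes $28,000; Kira's $28,000 share passes to Kira's issue.
Kira's share ($28,000) is divided into 2 shares of $14,000: Petra and Miko each take $14,000.

Jakob receives $28,000.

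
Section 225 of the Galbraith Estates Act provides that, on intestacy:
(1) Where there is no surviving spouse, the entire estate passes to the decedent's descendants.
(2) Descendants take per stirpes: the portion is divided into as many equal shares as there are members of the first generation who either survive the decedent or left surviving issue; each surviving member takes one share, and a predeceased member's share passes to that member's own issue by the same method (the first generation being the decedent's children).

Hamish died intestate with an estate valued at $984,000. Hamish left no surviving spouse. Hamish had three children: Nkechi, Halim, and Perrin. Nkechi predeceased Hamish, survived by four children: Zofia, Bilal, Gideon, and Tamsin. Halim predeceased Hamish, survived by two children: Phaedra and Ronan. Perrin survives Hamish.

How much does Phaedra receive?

Phaedra receives $164,000.

The entire $984,000 passes to the descendants.
That amount ($984,000) is divided into 3 shares of $328,000: Perrin takes $328,000; Nkechi's $328,000 share passes to Nkechi's issue; Halim's $328,000 share passes to Halim's issue.
Nkechi's share ($328,000) is divided into 4 shares of $82,000: Zofia, Bilal, Gideon, and Tamsin each take $82,000.
Halim's share ($328,000) is divided into 2 shares of $164,000: Phaedra and Ronan each take $164,000.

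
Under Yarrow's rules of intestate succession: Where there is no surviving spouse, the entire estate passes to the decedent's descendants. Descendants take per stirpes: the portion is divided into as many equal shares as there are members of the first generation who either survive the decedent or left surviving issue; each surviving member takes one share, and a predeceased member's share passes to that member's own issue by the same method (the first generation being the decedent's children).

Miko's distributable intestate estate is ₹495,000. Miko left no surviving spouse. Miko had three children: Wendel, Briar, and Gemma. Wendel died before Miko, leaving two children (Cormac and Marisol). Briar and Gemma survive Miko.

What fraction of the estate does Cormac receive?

Cormac receives 1/6 of the estate.

The entire ₹495,000 passes to the descendants.
That amount (₹495,000) is divided into 3 shares of ₹165,000: Briar and Gemma each take ₹165,000; Wendel's ₹165,000 share passes to Wendel's issue.
Wendel's share (₹165,000) is divided into 2 shares of ₹82,500: Cormac and Marisol each take ₹82,500.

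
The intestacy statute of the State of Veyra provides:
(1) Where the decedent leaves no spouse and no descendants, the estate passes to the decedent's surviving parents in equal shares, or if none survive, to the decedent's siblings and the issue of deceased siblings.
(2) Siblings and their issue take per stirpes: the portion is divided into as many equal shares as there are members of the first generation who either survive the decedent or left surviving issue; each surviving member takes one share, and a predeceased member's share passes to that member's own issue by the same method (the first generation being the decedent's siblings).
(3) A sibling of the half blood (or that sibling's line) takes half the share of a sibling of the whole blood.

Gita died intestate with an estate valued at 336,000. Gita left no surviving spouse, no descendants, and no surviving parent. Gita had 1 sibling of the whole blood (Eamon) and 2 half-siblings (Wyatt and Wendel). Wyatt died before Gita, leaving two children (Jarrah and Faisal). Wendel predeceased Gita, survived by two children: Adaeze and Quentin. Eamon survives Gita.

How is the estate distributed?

The entire 336,000 passes to the siblings and their issue.
Counting each half-blood sibling's line as half a unit, there are 2 units in 336,000, so one unit is 168,000. Whole-blood lines (Eamon) take 168,000 each; half-blood lines (Wyatt and Wendel) take 84,000 each.
Wyatt's share (84,000) is divided into 2 shares of 42,000: Jarrah and Faisal each take 42,000.
Wendel's share (84,000) is divided into 2 shares of 42,000: Adaeze and Quentin each take 42,000.

Jarrah: 42,000; Faisal: 42,000; Eamon: 168,000; Adaeze: 42,000; Quentin: 42,000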